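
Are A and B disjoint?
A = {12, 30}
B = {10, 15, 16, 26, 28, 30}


Disjoint means A ∩ B = ∅.
A ∩ B = {30}
A ∩ B ≠ ∅, so A and B are NOT disjoint.

No, A and B are not disjoint (A ∩ B = {30})


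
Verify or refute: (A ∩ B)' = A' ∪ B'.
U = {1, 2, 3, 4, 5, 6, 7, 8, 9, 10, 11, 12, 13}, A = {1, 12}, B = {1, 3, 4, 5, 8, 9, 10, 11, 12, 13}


LHS: A ∩ B = {1, 12}
(A ∩ B)' = U \ (A ∩ B) = {2, 3, 4, 5, 6, 7, 8, 9, 10, 11, 13}
A' = {2, 3, 4, 5, 6, 7, 8, 9, 10, 11, 13}, B' = {2, 6, 7}
Claimed RHS: A' ∪ B' = {2, 3, 4, 5, 6, 7, 8, 9, 10, 11, 13}
Identity is VALID: LHS = RHS = {2, 3, 4, 5, 6, 7, 8, 9, 10, 11, 13} ✓

Identity is valid. (A ∩ B)' = A' ∪ B' = {2, 3, 4, 5, 6, 7, 8, 9, 10, 11, 13}


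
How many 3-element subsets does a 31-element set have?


C(n,k) = n! / (k!(n-k)!)
C(31,3) = 31! / (3!28!)
= 4495

C(31,3) = 4495


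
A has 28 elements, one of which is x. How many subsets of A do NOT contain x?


Subsets of A avoiding x are subsets of A \ {x}, which has 27 elements.
Count = 2^(n-1) = 2^27
= 134217728

Number of subsets avoiding x = 134217728


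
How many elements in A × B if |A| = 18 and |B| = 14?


|A × B| = |A| × |B|
= 18 × 14
= 252

|A × B| = 252


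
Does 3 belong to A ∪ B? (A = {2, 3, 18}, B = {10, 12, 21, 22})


A = {2, 3, 18}, B = {10, 12, 21, 22}
A ∪ B = all elements in A or B
A ∪ B = {2, 3, 10, 12, 18, 21, 22}
Checking if 3 ∈ A ∪ B
3 is in A ∪ B → True

3 ∈ A ∪ B


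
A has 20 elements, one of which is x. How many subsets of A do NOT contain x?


Subsets of A avoiding x are subsets of A \ {x}, which has 19 elements.
Count = 2^(n-1) = 2^19
= 524288

Number of subsets avoiding x = 524288


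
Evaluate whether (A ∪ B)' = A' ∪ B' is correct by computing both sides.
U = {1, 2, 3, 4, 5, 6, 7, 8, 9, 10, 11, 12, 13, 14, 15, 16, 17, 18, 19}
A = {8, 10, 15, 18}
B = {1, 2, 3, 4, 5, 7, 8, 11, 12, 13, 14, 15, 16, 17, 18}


LHS: A ∪ B = {1, 2, 3, 4, 5, 7, 8, 10, 11, 12, 13, 14, 15, 16, 17, 18}
(A ∪ B)' = U \ (A ∪ B) = {6, 9, 19}
A' = {1, 2, 3, 4, 5, 6, 7, 9, 11, 12, 13, 14, 16, 17, 19}, B' = {6, 9, 10, 19}
Claimed RHS: A' ∪ B' = {1, 2, 3, 4, 5, 6, 7, 9, 10, 11, 12, 13, 14, 16, 17, 19}
Identity is INVALID: LHS = {6, 9, 19} but the RHS claimed here equals {1, 2, 3, 4, 5, 6, 7, 9, 10, 11, 12, 13, 14, 16, 17, 19}. The correct form is (A ∪ B)' = A' ∩ B'.

Identity is invalid: (A ∪ B)' = {6, 9, 19} but A' ∪ B' = {1, 2, 3, 4, 5, 6, 7, 9, 10, 11, 12, 13, 14, 16, 17, 19}. The correct De Morgan law is (A ∪ B)' = A' ∩ B'.


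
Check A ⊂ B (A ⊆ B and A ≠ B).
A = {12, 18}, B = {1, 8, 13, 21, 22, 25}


A ⊂ B requires: A ⊆ B AND A ≠ B.
A ⊆ B? No
A ⊄ B, so A is not a proper subset.

No, A is not a proper subset of B


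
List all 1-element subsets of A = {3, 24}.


|A| = 2, so A has C(2,1) = 2 subsets of size 1.
Enumerate by choosing 1 elements from A at a time:
{3}, {24}

1-element subsets (2 total): {3}, {24}


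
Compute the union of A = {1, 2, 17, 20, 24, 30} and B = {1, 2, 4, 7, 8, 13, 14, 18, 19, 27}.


A ∪ B = all elements in A or B (or both)
A = {1, 2, 17, 20, 24, 30}
B = {1, 2, 4, 7, 8, 13, 14, 18, 19, 27}
A ∪ B = {1, 2, 4, 7, 8, 13, 14, 17, 18, 19, 20, 24, 27, 30}

A ∪ B = {1, 2, 4, 7, 8, 13, 14, 17, 18, 19, 20, 24, 27, 30}


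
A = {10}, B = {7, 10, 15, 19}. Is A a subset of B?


A ⊆ B means every element of A is in B.
All elements of A are in B.
So A ⊆ B.

Yes, A ⊆ B


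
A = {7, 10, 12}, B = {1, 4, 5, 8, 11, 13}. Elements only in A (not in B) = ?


A = {7, 10, 12}
B = {1, 4, 5, 8, 11, 13}
Region: only in A (not in B)
Elements: {7, 10, 12}

Elements only in A (not in B): {7, 10, 12}


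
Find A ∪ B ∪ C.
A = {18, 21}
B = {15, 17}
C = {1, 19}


A ∪ B = {15, 17, 18, 21}
(A ∪ B) ∪ C = {1, 15, 17, 18, 19, 21}

A ∪ B ∪ C = {1, 15, 17, 18, 19, 21}


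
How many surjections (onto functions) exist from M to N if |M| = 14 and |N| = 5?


n = |M| = 14, k = |N| = 5. Surjections via inclusion-exclusion:
S(n,k) = Σ(-1)^i × C(k,i) × (k-i)^n, i=0 to k
i=0: (-1)^0×C(5,0)×5^14 = 6103515625
i=1: (-1)^1×C(5,1)×4^14 = -1342177280
i=2: (-1)^2×C(5,2)×3^14 = 47829690
i=3: (-1)^3×C(5,3)×2^14 = -163840
i=4: (-1)^4×C(5,4)×1^14 = 5
i=5: (-1)^5×C(5,5)×0^14 = 0
Total = 4809004200

Number of surjections = 4809004200


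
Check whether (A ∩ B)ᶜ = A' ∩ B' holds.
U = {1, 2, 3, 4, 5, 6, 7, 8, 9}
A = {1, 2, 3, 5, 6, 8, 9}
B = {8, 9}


LHS: A ∩ B = {8, 9}
(A ∩ B)' = U \ (A ∩ B) = {1, 2, 3, 4, 5, 6, 7}
A' = {4, 7}, B' = {1, 2, 3, 4, 5, 6, 7}
Claimed RHS: A' ∩ B' = {4, 7}
Identity is INVALID: LHS = {1, 2, 3, 4, 5, 6, 7} but the RHS claimed here equals {4, 7}. The correct form is (A ∩ B)' = A' ∪ B'.

Identity is invalid: (A ∩ B)' = {1, 2, 3, 4, 5, 6, 7} but A' ∩ B' = {4, 7}. The correct De Morgan law is (A ∩ B)' = A' ∪ B'.


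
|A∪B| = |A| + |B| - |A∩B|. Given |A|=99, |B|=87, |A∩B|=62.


|A ∪ B| = |A| + |B| - |A ∩ B|
= 99 + 87 - 62
= 124

|A ∪ B| = 124


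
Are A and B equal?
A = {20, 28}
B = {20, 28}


Two sets are equal iff they have exactly the same elements.
A = {20, 28}
B = {20, 28}
Same elements → A = B

Yes, A = B


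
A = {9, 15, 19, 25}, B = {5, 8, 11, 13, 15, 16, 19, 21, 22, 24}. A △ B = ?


A △ B = (A \ B) ∪ (B \ A) = elements in exactly one of A or B
A \ B = {9, 25}
B \ A = {5, 8, 11, 13, 16, 21, 22, 24}
A △ B = {5, 8, 9, 11, 13, 16, 21, 22, 24, 25}

A △ B = {5, 8, 9, 11, 13, 16, 21, 22, 24, 25}


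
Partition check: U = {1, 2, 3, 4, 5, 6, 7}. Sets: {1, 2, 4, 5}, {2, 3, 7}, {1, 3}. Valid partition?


A partition requires: (1) non-empty parts, (2) pairwise disjoint, (3) union = U
Parts: {1, 2, 4, 5}, {2, 3, 7}, {1, 3}
Union of parts: {1, 2, 3, 4, 5, 7}
U = {1, 2, 3, 4, 5, 6, 7}
All non-empty? True
Pairwise disjoint? False
Covers U? False

No, not a valid partition


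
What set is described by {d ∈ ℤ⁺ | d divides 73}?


Checking each candidate:
Condition: positive divisors of 73
Result = {1, 73}

{1, 73}


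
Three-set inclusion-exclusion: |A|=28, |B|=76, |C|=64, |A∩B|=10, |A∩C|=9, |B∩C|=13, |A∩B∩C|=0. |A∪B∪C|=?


|A∪B∪C| = |A|+|B|+|C| - |A∩B|-|A∩C|-|B∩C| + |A∩B∩C|
= 28+76+64 - 10-9-13 + 0
= 168 - 32 + 0
= 136

|A ∪ B ∪ C| = 136


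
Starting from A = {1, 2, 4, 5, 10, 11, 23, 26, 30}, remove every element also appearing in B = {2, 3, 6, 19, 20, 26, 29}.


A \ B = elements in A but not in B
A = {1, 2, 4, 5, 10, 11, 23, 26, 30}
B = {2, 3, 6, 19, 20, 26, 29}
Remove from A any elements in B
A \ B = {1, 4, 5, 10, 11, 23, 30}

A \ B = {1, 4, 5, 10, 11, 23, 30}


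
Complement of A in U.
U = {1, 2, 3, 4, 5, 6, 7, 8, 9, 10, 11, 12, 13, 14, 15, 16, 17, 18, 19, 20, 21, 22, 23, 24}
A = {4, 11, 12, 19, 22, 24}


Aᶜ = U \ A = elements in U but not in A
U = {1, 2, 3, 4, 5, 6, 7, 8, 9, 10, 11, 12, 13, 14, 15, 16, 17, 18, 19, 20, 21, 22, 23, 24}
A = {4, 11, 12, 19, 22, 24}
Aᶜ = {1, 2, 3, 5, 6, 7, 8, 9, 10, 13, 14, 15, 16, 17, 18, 20, 21, 23}

Aᶜ = {1, 2, 3, 5, 6, 7, 8, 9, 10, 13, 14, 15, 16, 17, 18, 20, 21, 23}


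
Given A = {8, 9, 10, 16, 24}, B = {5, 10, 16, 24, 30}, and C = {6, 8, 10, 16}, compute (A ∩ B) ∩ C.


A ∩ B = {10, 16, 24}
(A ∩ B) ∩ C = {10, 16}

A ∩ B ∩ C = {10, 16}


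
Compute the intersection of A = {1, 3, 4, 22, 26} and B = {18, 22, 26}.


A ∩ B = elements in both A and B
A = {1, 3, 4, 22, 26}
B = {18, 22, 26}
A ∩ B = {22, 26}

A ∩ B = {22, 26}


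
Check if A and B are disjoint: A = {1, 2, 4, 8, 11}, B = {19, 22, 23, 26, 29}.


Disjoint means A ∩ B = ∅.
A ∩ B = ∅
A ∩ B = ∅, so A and B are disjoint.

Yes, A and B are disjoint


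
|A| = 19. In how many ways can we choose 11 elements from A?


C(n,k) = n! / (k!(n-k)!)
C(19,11) = 19! / (11!8!)
= 75582

C(19,11) = 75582


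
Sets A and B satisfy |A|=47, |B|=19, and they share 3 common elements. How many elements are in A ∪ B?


|A ∪ B| = |A| + |B| - |A ∩ B|
= 47 + 19 - 3
= 63

|A ∪ B| = 63


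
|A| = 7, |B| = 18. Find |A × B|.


|A × B| = |A| × |B|
= 7 × 18
= 126

|A × B| = 126


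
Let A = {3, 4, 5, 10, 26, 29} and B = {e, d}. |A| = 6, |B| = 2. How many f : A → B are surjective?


n = |A| = 6, k = |B| = 2. Surjections via inclusion-exclusion:
S(n,k) = Σ(-1)^i × C(k,i) × (k-i)^n, i=0 to k
i=0: (-1)^0×C(2,0)×2^6 = 64
i=1: (-1)^1×C(2,1)×1^6 = -2
i=2: (-1)^2×C(2,2)×0^6 = 0
Total = 62

Number of surjections = 62


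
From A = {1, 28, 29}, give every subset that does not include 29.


A subset of A that omits 29 is a subset of A \ {29}, so there are 2^(n-1) = 2^2 = 4 of them.
Subsets excluding 29: ∅, {1}, {28}, {1, 28}

Subsets excluding 29 (4 total): ∅, {1}, {28}, {1, 28}


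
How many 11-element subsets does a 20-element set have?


C(n,k) = n! / (k!(n-k)!)
C(20,11) = 20! / (11!9!)
= 167960

C(20,11) = 167960


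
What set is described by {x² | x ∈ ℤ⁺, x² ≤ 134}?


Checking each candidate:
Condition: positive perfect squares ≤ 134
Result = {1, 4, 9, 16, 25, 36, 49, 64, 81, 100, 121}

{1, 4, 9, 16, 25, 36, 49, 64, 81, 100, 121}


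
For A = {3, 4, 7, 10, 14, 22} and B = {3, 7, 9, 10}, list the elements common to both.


A ∩ B = elements in both A and B
A = {3, 4, 7, 10, 14, 22}
B = {3, 7, 9, 10}
A ∩ B = {3, 7, 10}

A ∩ B = {3, 7, 10}


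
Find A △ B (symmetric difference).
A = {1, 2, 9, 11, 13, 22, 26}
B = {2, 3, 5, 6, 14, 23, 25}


A △ B = (A \ B) ∪ (B \ A) = elements in exactly one of A or B
A \ B = {1, 9, 11, 13, 22, 26}
B \ A = {3, 5, 6, 14, 23, 25}
A △ B = {1, 3, 5, 6, 9, 11, 13, 14, 22, 23, 25, 26}

A △ B = {1, 3, 5, 6, 9, 11, 13, 14, 22, 23, 25, 26}


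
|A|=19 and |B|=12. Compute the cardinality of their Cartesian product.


|A × B| = |A| × |B|
= 19 × 12
= 228

|A × B| = 228


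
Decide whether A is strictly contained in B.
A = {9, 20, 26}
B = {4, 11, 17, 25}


A ⊂ B requires: A ⊆ B AND A ≠ B.
A ⊆ B? No
A ⊄ B, so A is not a proper subset.

No, A is not a proper subset of B


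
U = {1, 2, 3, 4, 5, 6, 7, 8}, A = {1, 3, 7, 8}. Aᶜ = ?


Aᶜ = U \ A = elements in U but not in A
U = {1, 2, 3, 4, 5, 6, 7, 8}
A = {1, 3, 7, 8}
Aᶜ = {2, 4, 5, 6}

Aᶜ = {2, 4, 5, 6}


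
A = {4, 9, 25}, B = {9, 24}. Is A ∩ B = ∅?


Disjoint means A ∩ B = ∅.
A ∩ B = {9}
A ∩ B ≠ ∅, so A and B are NOT disjoint.

No, A and B are not disjoint (A ∩ B = {9})


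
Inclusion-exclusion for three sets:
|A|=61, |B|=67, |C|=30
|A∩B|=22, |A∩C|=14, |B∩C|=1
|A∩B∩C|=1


|A∪B∪C| = |A|+|B|+|C| - |A∩B|-|A∩C|-|B∩C| + |A∩B∩C|
= 61+67+30 - 22-14-1 + 1
= 158 - 37 + 1
= 122

|A ∪ B ∪ C| = 122


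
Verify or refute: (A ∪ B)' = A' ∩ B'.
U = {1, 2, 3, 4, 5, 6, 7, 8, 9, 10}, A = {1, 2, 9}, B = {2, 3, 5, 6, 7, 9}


LHS: A ∪ B = {1, 2, 3, 5, 6, 7, 9}
(A ∪ B)' = U \ (A ∪ B) = {4, 8, 10}
A' = {3, 4, 5, 6, 7, 8, 10}, B' = {1, 4, 8, 10}
Claimed RHS: A' ∩ B' = {4, 8, 10}
Identity is VALID: LHS = RHS = {4, 8, 10} ✓

Identity is valid. (A ∪ B)' = A' ∩ B' = {4, 8, 10}


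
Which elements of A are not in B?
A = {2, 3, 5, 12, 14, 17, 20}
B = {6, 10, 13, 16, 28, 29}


A \ B = elements in A but not in B
A = {2, 3, 5, 12, 14, 17, 20}
B = {6, 10, 13, 16, 28, 29}
Remove from A any elements in B
A \ B = {2, 3, 5, 12, 14, 17, 20}

A \ B = {2, 3, 5, 12, 14, 17, 20}


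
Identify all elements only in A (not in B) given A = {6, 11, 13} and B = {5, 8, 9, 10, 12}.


A = {6, 11, 13}
B = {5, 8, 9, 10, 12}
Region: only in A (not in B)
Elements: {6, 11, 13}

Elements only in A (not in B): {6, 11, 13}


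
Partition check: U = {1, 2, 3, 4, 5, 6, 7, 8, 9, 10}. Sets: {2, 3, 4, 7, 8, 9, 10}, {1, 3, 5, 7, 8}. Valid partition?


A partition requires: (1) non-empty parts, (2) pairwise disjoint, (3) union = U
Parts: {2, 3, 4, 7, 8, 9, 10}, {1, 3, 5, 7, 8}
Union of parts: {1, 2, 3, 4, 5, 7, 8, 9, 10}
U = {1, 2, 3, 4, 5, 6, 7, 8, 9, 10}
All non-empty? True
Pairwise disjoint? False
Covers U? False

No, not a valid partition


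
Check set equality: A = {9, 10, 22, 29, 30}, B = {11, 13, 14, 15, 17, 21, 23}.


Two sets are equal iff they have exactly the same elements.
A = {9, 10, 22, 29, 30}
B = {11, 13, 14, 15, 17, 21, 23}
Differences: {9, 10, 11, 13, 14, 15, 17, 21, 22, 23, 29, 30}
A ≠ B

No, A ≠ B


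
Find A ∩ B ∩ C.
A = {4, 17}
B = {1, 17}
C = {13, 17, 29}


A ∩ B = {17}
(A ∩ B) ∩ C = {17}

A ∩ B ∩ C = {17}


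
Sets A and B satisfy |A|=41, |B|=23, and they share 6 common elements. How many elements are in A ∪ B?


|A ∪ B| = |A| + |B| - |A ∩ B|
= 41 + 23 - 6
= 58

|A ∪ B| = 58


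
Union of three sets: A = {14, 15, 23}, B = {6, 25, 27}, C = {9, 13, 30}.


A ∪ B = {6, 14, 15, 23, 25, 27}
(A ∪ B) ∪ C = {6, 9, 13, 14, 15, 23, 25, 27, 30}

A ∪ B ∪ C = {6, 9, 13, 14, 15, 23, 25, 27, 30}


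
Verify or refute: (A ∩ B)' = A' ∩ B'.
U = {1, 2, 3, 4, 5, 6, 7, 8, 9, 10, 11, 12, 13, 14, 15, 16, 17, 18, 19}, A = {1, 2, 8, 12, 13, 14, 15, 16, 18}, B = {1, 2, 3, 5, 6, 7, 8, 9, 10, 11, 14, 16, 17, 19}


LHS: A ∩ B = {1, 2, 8, 14, 16}
(A ∩ B)' = U \ (A ∩ B) = {3, 4, 5, 6, 7, 9, 10, 11, 12, 13, 15, 17, 18, 19}
A' = {3, 4, 5, 6, 7, 9, 10, 11, 17, 19}, B' = {4, 12, 13, 15, 18}
Claimed RHS: A' ∩ B' = {4}
Identity is INVALID: LHS = {3, 4, 5, 6, 7, 9, 10, 11, 12, 13, 15, 17, 18, 19} but the RHS claimed here equals {4}. The correct form is (A ∩ B)' = A' ∪ B'.

Identity is invalid: (A ∩ B)' = {3, 4, 5, 6, 7, 9, 10, 11, 12, 13, 15, 17, 18, 19} but A' ∩ B' = {4}. The correct De Morgan law is (A ∩ B)' = A' ∪ B'.


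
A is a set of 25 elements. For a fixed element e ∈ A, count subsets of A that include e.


Subsets of A containing e correspond to subsets of A \ {e}, which has 24 elements.
Count = 2^(n-1) = 2^24
= 16777216

Number of subsets containing e = 16777216


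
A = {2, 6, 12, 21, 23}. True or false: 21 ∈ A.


A = {2, 6, 12, 21, 23}
Checking if 21 is in A
21 is in A → True

21 ∈ A


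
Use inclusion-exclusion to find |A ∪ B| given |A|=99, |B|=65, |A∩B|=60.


|A ∪ B| = |A| + |B| - |A ∩ B|
= 99 + 65 - 60
= 104

|A ∪ B| = 104


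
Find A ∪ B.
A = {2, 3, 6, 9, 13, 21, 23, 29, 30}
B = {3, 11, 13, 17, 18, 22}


A ∪ B = all elements in A or B (or both)
A = {2, 3, 6, 9, 13, 21, 23, 29, 30}
B = {3, 11, 13, 17, 18, 22}
A ∪ B = {2, 3, 6, 9, 11, 13, 17, 18, 21, 22, 23, 29, 30}

A ∪ B = {2, 3, 6, 9, 11, 13, 17, 18, 21, 22, 23, 29, 30}


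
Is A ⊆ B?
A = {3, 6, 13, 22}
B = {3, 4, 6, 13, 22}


A ⊆ B means every element of A is in B.
All elements of A are in B.
So A ⊆ B.

Yes, A ⊆ B


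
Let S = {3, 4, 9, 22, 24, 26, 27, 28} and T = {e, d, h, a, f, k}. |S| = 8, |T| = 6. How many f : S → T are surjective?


n = |S| = 8, k = |T| = 6. Surjections via inclusion-exclusion:
S(n,k) = Σ(-1)^i × C(k,i) × (k-i)^n, i=0 to k
i=0: (-1)^0×C(6,0)×6^8 = 1679616
i=1: (-1)^1×C(6,1)×5^8 = -2343750
i=2: (-1)^2×C(6,2)×4^8 = 983040
i=3: (-1)^3×C(6,3)×3^8 = -131220
i=4: (-1)^4×C(6,4)×2^8 = 3840
i=5: (-1)^5×C(6,5)×1^8 = -6
i=6: (-1)^6×C(6,6)×0^8 = 0
Total = 191520

Number of surjections = 191520


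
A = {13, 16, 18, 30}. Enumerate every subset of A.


|A| = 4, so |P(A)| = 2^4 = 16
Enumerate subsets by cardinality (0 to 4):
∅, {13}, {16}, {18}, {30}, {13, 16}, {13, 18}, {13, 30}, {16, 18}, {16, 30}, {18, 30}, {13, 16, 18}, {13, 16, 30}, {13, 18, 30}, {16, 18, 30}, {13, 16, 18, 30}

P(A) has 16 subsets: ∅, {13}, {16}, {18}, {30}, {13, 16}, {13, 18}, {13, 30}, {16, 18}, {16, 30}, {18, 30}, {13, 16, 18}, {13, 16, 30}, {13, 18, 30}, {16, 18, 30}, {13, 16, 18, 30}


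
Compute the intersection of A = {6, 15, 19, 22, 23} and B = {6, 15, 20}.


A ∩ B = elements in both A and B
A = {6, 15, 19, 22, 23}
B = {6, 15, 20}
A ∩ B = {6, 15}

A ∩ B = {6, 15}


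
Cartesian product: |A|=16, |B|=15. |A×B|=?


|A × B| = |A| × |B|
= 16 × 15
= 240

|A × B| = 240


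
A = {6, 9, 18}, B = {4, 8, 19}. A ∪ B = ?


A ∪ B = all elements in A or B (or both)
A = {6, 9, 18}
B = {4, 8, 19}
A ∪ B = {4, 6, 8, 9, 18, 19}

A ∪ B = {4, 6, 8, 9, 18, 19}


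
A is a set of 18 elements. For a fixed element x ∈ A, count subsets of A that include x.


Subsets of A containing x correspond to subsets of A \ {x}, which has 17 elements.
Count = 2^(n-1) = 2^17
= 131072

Number of subsets containing x = 131072


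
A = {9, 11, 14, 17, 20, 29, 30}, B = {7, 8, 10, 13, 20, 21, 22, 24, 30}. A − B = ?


A \ B = elements in A but not in B
A = {9, 11, 14, 17, 20, 29, 30}
B = {7, 8, 10, 13, 20, 21, 22, 24, 30}
Remove from A any elements in B
A \ B = {9, 11, 14, 17, 29}

A \ B = {9, 11, 14, 17, 29}


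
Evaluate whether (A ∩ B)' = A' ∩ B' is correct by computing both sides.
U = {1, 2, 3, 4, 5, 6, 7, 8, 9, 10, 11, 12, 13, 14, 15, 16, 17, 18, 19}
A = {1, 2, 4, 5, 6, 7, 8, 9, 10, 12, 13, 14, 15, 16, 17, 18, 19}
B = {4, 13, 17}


LHS: A ∩ B = {4, 13, 17}
(A ∩ B)' = U \ (A ∩ B) = {1, 2, 3, 5, 6, 7, 8, 9, 10, 11, 12, 14, 15, 16, 18, 19}
A' = {3, 11}, B' = {1, 2, 3, 5, 6, 7, 8, 9, 10, 11, 12, 14, 15, 16, 18, 19}
Claimed RHS: A' ∩ B' = {3, 11}
Identity is INVALID: LHS = {1, 2, 3, 5, 6, 7, 8, 9, 10, 11, 12, 14, 15, 16, 18, 19} but the RHS claimed here equals {3, 11}. The correct form is (A ∩ B)' = A' ∪ B'.

Identity is invalid: (A ∩ B)' = {1, 2, 3, 5, 6, 7, 8, 9, 10, 11, 12, 14, 15, 16, 18, 19} but A' ∩ B' = {3, 11}. The correct De Morgan law is (A ∩ B)' = A' ∪ B'.


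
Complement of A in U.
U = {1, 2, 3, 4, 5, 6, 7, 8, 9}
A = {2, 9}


Aᶜ = U \ A = elements in U but not in A
U = {1, 2, 3, 4, 5, 6, 7, 8, 9}
A = {2, 9}
Aᶜ = {1, 3, 4, 5, 6, 7, 8}

Aᶜ = {1, 3, 4, 5, 6, 7, 8}


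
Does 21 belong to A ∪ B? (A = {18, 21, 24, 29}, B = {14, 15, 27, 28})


A = {18, 21, 24, 29}, B = {14, 15, 27, 28}
A ∪ B = all elements in A or B
A ∪ B = {14, 15, 18, 21, 24, 27, 28, 29}
Checking if 21 ∈ A ∪ B
21 is in A ∪ B → True

21 ∈ A ∪ B


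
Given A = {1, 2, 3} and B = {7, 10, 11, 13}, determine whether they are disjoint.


Disjoint means A ∩ B = ∅.
A ∩ B = ∅
A ∩ B = ∅, so A and B are disjoint.

Yes, A and B are disjoint


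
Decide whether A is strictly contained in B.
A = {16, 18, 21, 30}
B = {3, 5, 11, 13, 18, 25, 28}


A ⊂ B requires: A ⊆ B AND A ≠ B.
A ⊆ B? No
A ⊄ B, so A is not a proper subset.

No, A is not a proper subset of B


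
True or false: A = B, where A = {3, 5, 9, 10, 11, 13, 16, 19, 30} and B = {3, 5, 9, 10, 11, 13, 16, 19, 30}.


Two sets are equal iff they have exactly the same elements.
A = {3, 5, 9, 10, 11, 13, 16, 19, 30}
B = {3, 5, 9, 10, 11, 13, 16, 19, 30}
Same elements → A = B

Yes, A = B


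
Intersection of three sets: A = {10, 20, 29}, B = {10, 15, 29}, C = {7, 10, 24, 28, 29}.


A ∩ B = {10, 29}
(A ∩ B) ∩ C = {10, 29}

A ∩ B ∩ C = {10, 29}


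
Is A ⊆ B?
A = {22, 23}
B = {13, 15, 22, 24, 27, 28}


A ⊆ B means every element of A is in B.
Elements in A not in B: {23}
So A ⊄ B.

No, A ⊄ B


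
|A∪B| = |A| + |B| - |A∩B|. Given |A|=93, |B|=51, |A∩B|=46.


|A ∪ B| = |A| + |B| - |A ∩ B|
= 93 + 51 - 46
= 98

|A ∪ B| = 98


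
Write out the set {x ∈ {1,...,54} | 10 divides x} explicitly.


Checking each candidate:
Condition: multiples of 10 in {1,...,54}
Result = {10, 20, 30, 40, 50}

{10, 20, 30, 40, 50}


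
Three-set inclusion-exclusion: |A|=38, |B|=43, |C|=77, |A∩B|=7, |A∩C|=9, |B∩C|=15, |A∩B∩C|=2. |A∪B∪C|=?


|A∪B∪C| = |A|+|B|+|C| - |A∩B|-|A∩C|-|B∩C| + |A∩B∩C|
= 38+43+77 - 7-9-15 + 2
= 158 - 31 + 2
= 129

|A ∪ B ∪ C| = 129


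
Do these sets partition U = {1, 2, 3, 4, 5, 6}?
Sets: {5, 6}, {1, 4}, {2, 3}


A partition requires: (1) non-empty parts, (2) pairwise disjoint, (3) union = U
Parts: {5, 6}, {1, 4}, {2, 3}
Union of parts: {1, 2, 3, 4, 5, 6}
U = {1, 2, 3, 4, 5, 6}
All non-empty? True
Pairwise disjoint? True
Covers U? True

Yes, valid partition


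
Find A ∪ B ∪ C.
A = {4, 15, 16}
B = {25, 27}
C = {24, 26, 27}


A ∪ B = {4, 15, 16, 25, 27}
(A ∪ B) ∪ C = {4, 15, 16, 24, 25, 26, 27}

A ∪ B ∪ C = {4, 15, 16, 24, 25, 26, 27}


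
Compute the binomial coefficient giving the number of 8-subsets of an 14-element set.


C(n,k) = n! / (k!(n-k)!)
C(14,8) = 14! / (8!6!)
= 3003

C(14,8) = 3003


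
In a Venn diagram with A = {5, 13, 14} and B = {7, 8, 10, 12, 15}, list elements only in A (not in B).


A = {5, 13, 14}
B = {7, 8, 10, 12, 15}
Region: only in A (not in B)
Elements: {5, 13, 14}

Elements only in A (not in B): {5, 13, 14}


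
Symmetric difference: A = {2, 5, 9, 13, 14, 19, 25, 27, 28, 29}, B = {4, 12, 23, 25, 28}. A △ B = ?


A △ B = (A \ B) ∪ (B \ A) = elements in exactly one of A or B
A \ B = {2, 5, 9, 13, 14, 19, 27, 29}
B \ A = {4, 12, 23}
A △ B = {2, 4, 5, 9, 12, 13, 14, 19, 23, 27, 29}

A △ B = {2, 4, 5, 9, 12, 13, 14, 19, 23, 27, 29}


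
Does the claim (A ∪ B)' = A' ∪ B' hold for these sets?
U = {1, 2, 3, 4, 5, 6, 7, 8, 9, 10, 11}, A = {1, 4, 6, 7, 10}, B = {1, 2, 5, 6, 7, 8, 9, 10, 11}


LHS: A ∪ B = {1, 2, 4, 5, 6, 7, 8, 9, 10, 11}
(A ∪ B)' = U \ (A ∪ B) = {3}
A' = {2, 3, 5, 8, 9, 11}, B' = {3, 4}
Claimed RHS: A' ∪ B' = {2, 3, 4, 5, 8, 9, 11}
Identity is INVALID: LHS = {3} but the RHS claimed here equals {2, 3, 4, 5, 8, 9, 11}. The correct form is (A ∪ B)' = A' ∩ B'.

Identity is invalid: (A ∪ B)' = {3} but A' ∪ B' = {2, 3, 4, 5, 8, 9, 11}. The correct De Morgan law is (A ∪ B)' = A' ∩ B'.


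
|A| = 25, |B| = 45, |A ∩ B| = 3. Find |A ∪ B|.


|A ∪ B| = |A| + |B| - |A ∩ B|
= 25 + 45 - 3
= 67

|A ∪ B| = 67


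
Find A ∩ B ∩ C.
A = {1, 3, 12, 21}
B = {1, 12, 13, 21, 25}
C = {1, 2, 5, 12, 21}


A ∩ B = {1, 12, 21}
(A ∩ B) ∩ C = {1, 12, 21}

A ∩ B ∩ C = {1, 12, 21}


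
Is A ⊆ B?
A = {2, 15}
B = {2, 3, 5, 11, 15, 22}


A ⊆ B means every element of A is in B.
All elements of A are in B.
So A ⊆ B.

Yes, A ⊆ B


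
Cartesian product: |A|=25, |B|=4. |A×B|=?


|A × B| = |A| × |B|
= 25 × 4
= 100

|A × B| = 100


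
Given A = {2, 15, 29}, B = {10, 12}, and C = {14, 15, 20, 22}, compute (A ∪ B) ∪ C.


A ∪ B = {2, 10, 12, 15, 29}
(A ∪ B) ∪ C = {2, 10, 12, 14, 15, 20, 22, 29}

A ∪ B ∪ C = {2, 10, 12, 14, 15, 20, 22, 29}


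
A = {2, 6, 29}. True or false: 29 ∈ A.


A = {2, 6, 29}
Checking if 29 is in A
29 is in A → True

29 ∈ A


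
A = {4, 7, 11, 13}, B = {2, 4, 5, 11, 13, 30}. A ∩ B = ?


A ∩ B = elements in both A and B
A = {4, 7, 11, 13}
B = {2, 4, 5, 11, 13, 30}
A ∩ B = {4, 11, 13}

A ∩ B = {4, 11, 13}


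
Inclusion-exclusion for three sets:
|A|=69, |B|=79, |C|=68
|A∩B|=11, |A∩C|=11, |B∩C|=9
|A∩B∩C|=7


|A∪B∪C| = |A|+|B|+|C| - |A∩B|-|A∩C|-|B∩C| + |A∩B∩C|
= 69+79+68 - 11-11-9 + 7
= 216 - 31 + 7
= 192

|A ∪ B ∪ C| = 192


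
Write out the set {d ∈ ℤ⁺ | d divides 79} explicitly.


Checking each candidate:
Condition: positive divisors of 79
Result = {1, 79}

{1, 79}


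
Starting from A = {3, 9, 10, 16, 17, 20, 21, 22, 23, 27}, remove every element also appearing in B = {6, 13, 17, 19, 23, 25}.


A \ B = elements in A but not in B
A = {3, 9, 10, 16, 17, 20, 21, 22, 23, 27}
B = {6, 13, 17, 19, 23, 25}
Remove from A any elements in B
A \ B = {3, 9, 10, 16, 20, 21, 22, 27}

A \ B = {3, 9, 10, 16, 20, 21, 22, 27}


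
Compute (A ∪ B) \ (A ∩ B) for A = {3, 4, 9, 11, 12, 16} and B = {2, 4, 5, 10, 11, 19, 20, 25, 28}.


A △ B = (A \ B) ∪ (B \ A) = elements in exactly one of A or B
A \ B = {3, 9, 12, 16}
B \ A = {2, 5, 10, 19, 20, 25, 28}
A △ B = {2, 3, 5, 9, 10, 12, 16, 19, 20, 25, 28}

A △ B = {2, 3, 5, 9, 10, 12, 16, 19, 20, 25, 28}


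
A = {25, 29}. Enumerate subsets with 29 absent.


A subset of A that omits 29 is a subset of A \ {29}, so there are 2^(n-1) = 2^1 = 2 of them.
Subsets excluding 29: ∅, {25}

Subsets excluding 29 (2 total): ∅, {25}


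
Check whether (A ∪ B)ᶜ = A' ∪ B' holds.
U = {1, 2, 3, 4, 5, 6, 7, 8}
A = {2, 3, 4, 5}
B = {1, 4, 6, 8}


LHS: A ∪ B = {1, 2, 3, 4, 5, 6, 8}
(A ∪ B)' = U \ (A ∪ B) = {7}
A' = {1, 6, 7, 8}, B' = {2, 3, 5, 7}
Claimed RHS: A' ∪ B' = {1, 2, 3, 5, 6, 7, 8}
Identity is INVALID: LHS = {7} but the RHS claimed here equals {1, 2, 3, 5, 6, 7, 8}. The correct form is (A ∪ B)' = A' ∩ B'.

Identity is invalid: (A ∪ B)' = {7} but A' ∪ B' = {1, 2, 3, 5, 6, 7, 8}. The correct De Morgan law is (A ∪ B)' = A' ∩ B'.


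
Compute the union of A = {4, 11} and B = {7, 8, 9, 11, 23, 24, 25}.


A ∪ B = all elements in A or B (or both)
A = {4, 11}
B = {7, 8, 9, 11, 23, 24, 25}
A ∪ B = {4, 7, 8, 9, 11, 23, 24, 25}

A ∪ B = {4, 7, 8, 9, 11, 23, 24, 25}


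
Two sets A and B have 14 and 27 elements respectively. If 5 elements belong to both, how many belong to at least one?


|A ∪ B| = |A| + |B| - |A ∩ B|
= 14 + 27 - 5
= 36

|A ∪ B| = 36


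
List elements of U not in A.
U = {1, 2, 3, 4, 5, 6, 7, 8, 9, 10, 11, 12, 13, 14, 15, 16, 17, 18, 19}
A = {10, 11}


Aᶜ = U \ A = elements in U but not in A
U = {1, 2, 3, 4, 5, 6, 7, 8, 9, 10, 11, 12, 13, 14, 15, 16, 17, 18, 19}
A = {10, 11}
Aᶜ = {1, 2, 3, 4, 5, 6, 7, 8, 9, 12, 13, 14, 15, 16, 17, 18, 19}

Aᶜ = {1, 2, 3, 4, 5, 6, 7, 8, 9, 12, 13, 14, 15, 16, 17, 18, 19}


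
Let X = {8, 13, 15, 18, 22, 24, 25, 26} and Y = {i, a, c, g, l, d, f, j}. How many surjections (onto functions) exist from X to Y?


n = |X| = 8, k = |Y| = 8. Surjections via inclusion-exclusion:
S(n,k) = Σ(-1)^i × C(k,i) × (k-i)^n, i=0 to k
i=0: (-1)^0×C(8,0)×8^8 = 16777216
i=1: (-1)^1×C(8,1)×7^8 = -46118408
i=2: (-1)^2×C(8,2)×6^8 = 47029248
i=3: (-1)^3×C(8,3)×5^8 = -21875000
i=4: (-1)^4×C(8,4)×4^8 = 4587520
i=5: (-1)^5×C(8,5)×3^8 = -367416
i=6: (-1)^6×C(8,6)×2^8 = 7168
i=7: (-1)^7×C(8,7)×1^8 = -8
i=8: (-1)^8×C(8,8)×0^8 = 0
Total = 40320

Number of surjections = 40320


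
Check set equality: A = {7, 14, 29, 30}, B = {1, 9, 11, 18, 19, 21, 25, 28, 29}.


Two sets are equal iff they have exactly the same elements.
A = {7, 14, 29, 30}
B = {1, 9, 11, 18, 19, 21, 25, 28, 29}
Differences: {1, 7, 9, 11, 14, 18, 19, 21, 25, 28, 30}
A ≠ B

No, A ≠ B


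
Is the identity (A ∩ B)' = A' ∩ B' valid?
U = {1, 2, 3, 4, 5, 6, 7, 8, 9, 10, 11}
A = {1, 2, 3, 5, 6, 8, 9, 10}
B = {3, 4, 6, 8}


LHS: A ∩ B = {3, 6, 8}
(A ∩ B)' = U \ (A ∩ B) = {1, 2, 4, 5, 7, 9, 10, 11}
A' = {4, 7, 11}, B' = {1, 2, 5, 7, 9, 10, 11}
Claimed RHS: A' ∩ B' = {7, 11}
Identity is INVALID: LHS = {1, 2, 4, 5, 7, 9, 10, 11} but the RHS claimed here equals {7, 11}. The correct form is (A ∩ B)' = A' ∪ B'.

Identity is invalid: (A ∩ B)' = {1, 2, 4, 5, 7, 9, 10, 11} but A' ∩ B' = {7, 11}. The correct De Morgan law is (A ∩ B)' = A' ∪ B'.


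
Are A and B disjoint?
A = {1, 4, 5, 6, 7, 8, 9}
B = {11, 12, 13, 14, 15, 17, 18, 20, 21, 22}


Disjoint means A ∩ B = ∅.
A ∩ B = ∅
A ∩ B = ∅, so A and B are disjoint.

Yes, A and B are disjoint


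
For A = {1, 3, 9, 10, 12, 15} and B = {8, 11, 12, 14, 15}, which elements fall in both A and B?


A = {1, 3, 9, 10, 12, 15}
B = {8, 11, 12, 14, 15}
Region: in both A and B
Elements: {12, 15}

Elements in both A and B: {12, 15}


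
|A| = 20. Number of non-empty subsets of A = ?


Total subsets = 2^n = 2^20 = 1048576
Non-empty subsets exclude the empty set: 2^n - 1
= 1048576 - 1
= 1048575

Number of non-empty subsets = 1048575


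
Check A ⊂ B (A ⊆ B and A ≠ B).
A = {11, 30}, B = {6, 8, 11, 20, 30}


A ⊂ B requires: A ⊆ B AND A ≠ B.
A ⊆ B? Yes
A = B? No
A ⊂ B: Yes (A is a proper subset of B)

Yes, A ⊂ B


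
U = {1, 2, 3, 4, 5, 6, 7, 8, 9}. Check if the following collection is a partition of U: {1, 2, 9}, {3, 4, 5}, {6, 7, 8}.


A partition requires: (1) non-empty parts, (2) pairwise disjoint, (3) union = U
Parts: {1, 2, 9}, {3, 4, 5}, {6, 7, 8}
Union of parts: {1, 2, 3, 4, 5, 6, 7, 8, 9}
U = {1, 2, 3, 4, 5, 6, 7, 8, 9}
All non-empty? True
Pairwise disjoint? True
Covers U? True

Yes, valid partition


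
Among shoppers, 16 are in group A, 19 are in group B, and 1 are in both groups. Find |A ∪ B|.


|A ∪ B| = |A| + |B| - |A ∩ B|
= 16 + 19 - 1
= 34

|A ∪ B| = 34


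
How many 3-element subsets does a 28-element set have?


C(n,k) = n! / (k!(n-k)!)
C(28,3) = 28! / (3!25!)
= 3276

C(28,3) = 3276


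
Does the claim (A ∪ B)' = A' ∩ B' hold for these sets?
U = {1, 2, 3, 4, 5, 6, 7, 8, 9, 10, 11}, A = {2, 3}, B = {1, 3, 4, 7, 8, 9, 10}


LHS: A ∪ B = {1, 2, 3, 4, 7, 8, 9, 10}
(A ∪ B)' = U \ (A ∪ B) = {5, 6, 11}
A' = {1, 4, 5, 6, 7, 8, 9, 10, 11}, B' = {2, 5, 6, 11}
Claimed RHS: A' ∩ B' = {5, 6, 11}
Identity is VALID: LHS = RHS = {5, 6, 11} ✓

Identity is valid. (A ∪ B)' = A' ∩ B' = {5, 6, 11}


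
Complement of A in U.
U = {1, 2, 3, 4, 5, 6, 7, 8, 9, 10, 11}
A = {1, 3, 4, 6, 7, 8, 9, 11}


Aᶜ = U \ A = elements in U but not in A
U = {1, 2, 3, 4, 5, 6, 7, 8, 9, 10, 11}
A = {1, 3, 4, 6, 7, 8, 9, 11}
Aᶜ = {2, 5, 10}

Aᶜ = {2, 5, 10}


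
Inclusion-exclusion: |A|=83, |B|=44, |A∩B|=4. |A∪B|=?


|A ∪ B| = |A| + |B| - |A ∩ B|
= 83 + 44 - 4
= 123

|A ∪ B| = 123


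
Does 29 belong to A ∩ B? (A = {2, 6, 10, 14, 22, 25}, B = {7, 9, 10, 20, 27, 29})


A = {2, 6, 10, 14, 22, 25}, B = {7, 9, 10, 20, 27, 29}
A ∩ B = elements in both A and B
A ∩ B = {10}
Checking if 29 ∈ A ∩ B
29 is not in A ∩ B → False

29 ∉ A ∩ B


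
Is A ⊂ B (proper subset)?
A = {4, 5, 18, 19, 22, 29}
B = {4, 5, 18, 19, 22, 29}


A ⊂ B requires: A ⊆ B AND A ≠ B.
A ⊆ B? Yes
A = B? Yes
A = B, so A is not a PROPER subset.

No, A is not a proper subset of B


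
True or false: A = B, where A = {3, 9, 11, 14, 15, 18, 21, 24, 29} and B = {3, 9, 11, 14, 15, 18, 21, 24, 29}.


Two sets are equal iff they have exactly the same elements.
A = {3, 9, 11, 14, 15, 18, 21, 24, 29}
B = {3, 9, 11, 14, 15, 18, 21, 24, 29}
Same elements → A = B

Yes, A = B


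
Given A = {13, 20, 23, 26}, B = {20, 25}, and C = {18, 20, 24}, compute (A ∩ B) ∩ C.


A ∩ B = {20}
(A ∩ B) ∩ C = {20}

A ∩ B ∩ C = {20}


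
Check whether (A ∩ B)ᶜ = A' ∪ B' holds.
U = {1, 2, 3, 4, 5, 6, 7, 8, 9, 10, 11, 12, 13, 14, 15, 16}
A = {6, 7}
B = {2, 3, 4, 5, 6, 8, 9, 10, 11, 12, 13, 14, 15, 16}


LHS: A ∩ B = {6}
(A ∩ B)' = U \ (A ∩ B) = {1, 2, 3, 4, 5, 7, 8, 9, 10, 11, 12, 13, 14, 15, 16}
A' = {1, 2, 3, 4, 5, 8, 9, 10, 11, 12, 13, 14, 15, 16}, B' = {1, 7}
Claimed RHS: A' ∪ B' = {1, 2, 3, 4, 5, 7, 8, 9, 10, 11, 12, 13, 14, 15, 16}
Identity is VALID: LHS = RHS = {1, 2, 3, 4, 5, 7, 8, 9, 10, 11, 12, 13, 14, 15, 16} ✓

Identity is valid. (A ∩ B)' = A' ∪ B' = {1, 2, 3, 4, 5, 7, 8, 9, 10, 11, 12, 13, 14, 15, 16}


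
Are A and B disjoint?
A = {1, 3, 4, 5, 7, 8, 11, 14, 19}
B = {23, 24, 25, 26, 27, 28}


Disjoint means A ∩ B = ∅.
A ∩ B = ∅
A ∩ B = ∅, so A and B are disjoint.

Yes, A and B are disjoint


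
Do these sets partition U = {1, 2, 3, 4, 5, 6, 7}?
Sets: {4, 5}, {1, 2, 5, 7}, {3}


A partition requires: (1) non-empty parts, (2) pairwise disjoint, (3) union = U
Parts: {4, 5}, {1, 2, 5, 7}, {3}
Union of parts: {1, 2, 3, 4, 5, 7}
U = {1, 2, 3, 4, 5, 6, 7}
All non-empty? True
Pairwise disjoint? False
Covers U? False

No, not a valid partition


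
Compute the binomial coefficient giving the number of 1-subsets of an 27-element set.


C(n,k) = n! / (k!(n-k)!)
C(27,1) = 27! / (1!26!)
= 27

C(27,1) = 27


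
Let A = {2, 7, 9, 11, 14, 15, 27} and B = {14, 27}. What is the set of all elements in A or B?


A ∪ B = all elements in A or B (or both)
A = {2, 7, 9, 11, 14, 15, 27}
B = {14, 27}
A ∪ B = {2, 7, 9, 11, 14, 15, 27}

A ∪ B = {2, 7, 9, 11, 14, 15, 27}


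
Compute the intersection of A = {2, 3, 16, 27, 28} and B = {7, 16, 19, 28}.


A ∩ B = elements in both A and B
A = {2, 3, 16, 27, 28}
B = {7, 16, 19, 28}
A ∩ B = {16, 28}

A ∩ B = {16, 28}


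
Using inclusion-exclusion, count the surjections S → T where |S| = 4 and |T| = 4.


n = |S| = 4, k = |T| = 4. Surjections via inclusion-exclusion:
S(n,k) = Σ(-1)^i × C(k,i) × (k-i)^n, i=0 to k
i=0: (-1)^0×C(4,0)×4^4 = 256
i=1: (-1)^1×C(4,1)×3^4 = -324
i=2: (-1)^2×C(4,2)×2^4 = 96
i=3: (-1)^3×C(4,3)×1^4 = -4
i=4: (-1)^4×C(4,4)×0^4 = 0
Total = 24

Number of surjections = 24


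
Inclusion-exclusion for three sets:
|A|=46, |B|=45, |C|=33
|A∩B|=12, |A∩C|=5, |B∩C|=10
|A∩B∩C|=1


|A∪B∪C| = |A|+|B|+|C| - |A∩B|-|A∩C|-|B∩C| + |A∩B∩C|
= 46+45+33 - 12-5-10 + 1
= 124 - 27 + 1
= 98

|A ∪ B ∪ C| = 98


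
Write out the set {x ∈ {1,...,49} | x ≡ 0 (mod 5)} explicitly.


Checking each candidate:
Condition: x in {1,...,49} with x ≡ 0 (mod 5)
Result = {5, 10, 15, 20, 25, 30, 35, 40, 45}

{5, 10, 15, 20, 25, 30, 35, 40, 45}


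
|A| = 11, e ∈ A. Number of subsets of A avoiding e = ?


Subsets of A avoiding e are subsets of A \ {e}, which has 10 elements.
Count = 2^(n-1) = 2^10
= 1024

Number of subsets avoiding e = 1024


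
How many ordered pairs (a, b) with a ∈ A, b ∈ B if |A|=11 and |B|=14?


|A × B| = |A| × |B|
= 11 × 14
= 154

|A × B| = 154


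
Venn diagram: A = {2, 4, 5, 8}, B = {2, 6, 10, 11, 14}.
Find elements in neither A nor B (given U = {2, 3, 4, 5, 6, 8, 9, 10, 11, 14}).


A = {2, 4, 5, 8}
B = {2, 6, 10, 11, 14}
Region: in neither A nor B (given U = {2, 3, 4, 5, 6, 8, 9, 10, 11, 14})
Elements: {3, 9}

Elements in neither A nor B (given U = {2, 3, 4, 5, 6, 8, 9, 10, 11, 14}): {3, 9}


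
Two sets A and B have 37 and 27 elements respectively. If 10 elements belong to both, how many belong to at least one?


|A ∪ B| = |A| + |B| - |A ∩ B|
= 37 + 27 - 10
= 54

|A ∪ B| = 54


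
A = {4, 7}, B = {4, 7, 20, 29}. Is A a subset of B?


A ⊆ B means every element of A is in B.
All elements of A are in B.
So A ⊆ B.

Yes, A ⊆ B


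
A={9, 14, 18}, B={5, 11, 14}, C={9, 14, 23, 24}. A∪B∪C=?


A ∪ B = {5, 9, 11, 14, 18}
(A ∪ B) ∪ C = {5, 9, 11, 14, 18, 23, 24}

A ∪ B ∪ C = {5, 9, 11, 14, 18, 23, 24}


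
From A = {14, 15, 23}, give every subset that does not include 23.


A subset of A that omits 23 is a subset of A \ {23}, so there are 2^(n-1) = 2^2 = 4 of them.
Subsets excluding 23: ∅, {14}, {15}, {14, 15}

Subsets excluding 23 (4 total): ∅, {14}, {15}, {14, 15}


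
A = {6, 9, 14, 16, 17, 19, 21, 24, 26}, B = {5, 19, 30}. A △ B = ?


A △ B = (A \ B) ∪ (B \ A) = elements in exactly one of A or B
A \ B = {6, 9, 14, 16, 17, 21, 24, 26}
B \ A = {5, 30}
A △ B = {5, 6, 9, 14, 16, 17, 21, 24, 26, 30}

A △ B = {5, 6, 9, 14, 16, 17, 21, 24, 26, 30}


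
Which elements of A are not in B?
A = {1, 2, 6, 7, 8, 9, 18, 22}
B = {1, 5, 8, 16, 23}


A \ B = elements in A but not in B
A = {1, 2, 6, 7, 8, 9, 18, 22}
B = {1, 5, 8, 16, 23}
Remove from A any elements in B
A \ B = {2, 6, 7, 9, 18, 22}

A \ B = {2, 6, 7, 9, 18, 22}


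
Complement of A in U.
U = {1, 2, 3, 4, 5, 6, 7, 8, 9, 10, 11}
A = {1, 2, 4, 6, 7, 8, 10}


Aᶜ = U \ A = elements in U but not in A
U = {1, 2, 3, 4, 5, 6, 7, 8, 9, 10, 11}
A = {1, 2, 4, 6, 7, 8, 10}
Aᶜ = {3, 5, 9, 11}

Aᶜ = {3, 5, 9, 11}


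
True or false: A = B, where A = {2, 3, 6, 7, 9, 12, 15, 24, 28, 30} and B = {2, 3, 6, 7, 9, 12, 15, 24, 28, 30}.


Two sets are equal iff they have exactly the same elements.
A = {2, 3, 6, 7, 9, 12, 15, 24, 28, 30}
B = {2, 3, 6, 7, 9, 12, 15, 24, 28, 30}
Same elements → A = B

Yes, A = B


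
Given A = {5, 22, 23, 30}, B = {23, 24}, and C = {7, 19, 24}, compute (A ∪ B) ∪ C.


A ∪ B = {5, 22, 23, 24, 30}
(A ∪ B) ∪ C = {5, 7, 19, 22, 23, 24, 30}

A ∪ B ∪ C = {5, 7, 19, 22, 23, 24, 30}


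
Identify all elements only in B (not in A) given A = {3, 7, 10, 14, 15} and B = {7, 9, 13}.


A = {3, 7, 10, 14, 15}
B = {7, 9, 13}
Region: only in B (not in A)
Elements: {9, 13}

Elements only in B (not in A): {9, 13}


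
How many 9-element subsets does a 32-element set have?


C(n,k) = n! / (k!(n-k)!)
C(32,9) = 32! / (9!23!)
= 28048800

C(32,9) = 28048800


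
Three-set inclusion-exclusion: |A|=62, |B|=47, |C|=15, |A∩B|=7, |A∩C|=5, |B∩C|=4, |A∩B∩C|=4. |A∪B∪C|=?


|A∪B∪C| = |A|+|B|+|C| - |A∩B|-|A∩C|-|B∩C| + |A∩B∩C|
= 62+47+15 - 7-5-4 + 4
= 124 - 16 + 4
= 112

|A ∪ B ∪ C| = 112


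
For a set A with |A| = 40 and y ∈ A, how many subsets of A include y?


Subsets of A containing y correspond to subsets of A \ {y}, which has 39 elements.
Count = 2^(n-1) = 2^39
= 549755813888

Number of subsets containing y = 549755813888


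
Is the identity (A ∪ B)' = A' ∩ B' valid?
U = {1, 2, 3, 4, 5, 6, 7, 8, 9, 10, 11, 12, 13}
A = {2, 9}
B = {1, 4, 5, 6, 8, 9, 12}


LHS: A ∪ B = {1, 2, 4, 5, 6, 8, 9, 12}
(A ∪ B)' = U \ (A ∪ B) = {3, 7, 10, 11, 13}
A' = {1, 3, 4, 5, 6, 7, 8, 10, 11, 12, 13}, B' = {2, 3, 7, 10, 11, 13}
Claimed RHS: A' ∩ B' = {3, 7, 10, 11, 13}
Identity is VALID: LHS = RHS = {3, 7, 10, 11, 13} ✓

Identity is valid. (A ∪ B)' = A' ∩ B' = {3, 7, 10, 11, 13}


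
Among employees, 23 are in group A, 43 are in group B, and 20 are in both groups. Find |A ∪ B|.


|A ∪ B| = |A| + |B| - |A ∩ B|
= 23 + 43 - 20
= 46

|A ∪ B| = 46


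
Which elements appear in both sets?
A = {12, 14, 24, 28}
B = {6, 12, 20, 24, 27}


A ∩ B = elements in both A and B
A = {12, 14, 24, 28}
B = {6, 12, 20, 24, 27}
A ∩ B = {12, 24}

A ∩ B = {12, 24}


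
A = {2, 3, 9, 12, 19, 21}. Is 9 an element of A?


A = {2, 3, 9, 12, 19, 21}
Checking if 9 is in A
9 is in A → True

9 ∈ A


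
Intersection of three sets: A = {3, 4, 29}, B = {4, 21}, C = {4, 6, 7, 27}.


A ∩ B = {4}
(A ∩ B) ∩ C = {4}

A ∩ B ∩ C = {4}


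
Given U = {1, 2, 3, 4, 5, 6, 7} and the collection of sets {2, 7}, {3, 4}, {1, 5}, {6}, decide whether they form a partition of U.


A partition requires: (1) non-empty parts, (2) pairwise disjoint, (3) union = U
Parts: {2, 7}, {3, 4}, {1, 5}, {6}
Union of parts: {1, 2, 3, 4, 5, 6, 7}
U = {1, 2, 3, 4, 5, 6, 7}
All non-empty? True
Pairwise disjoint? True
Covers U? True

Yes, valid partition


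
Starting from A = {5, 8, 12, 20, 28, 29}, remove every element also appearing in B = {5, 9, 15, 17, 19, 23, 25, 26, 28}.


A \ B = elements in A but not in B
A = {5, 8, 12, 20, 28, 29}
B = {5, 9, 15, 17, 19, 23, 25, 26, 28}
Remove from A any elements in B
A \ B = {8, 12, 20, 29}

A \ B = {8, 12, 20, 29}


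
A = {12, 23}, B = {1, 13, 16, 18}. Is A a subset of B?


A ⊆ B means every element of A is in B.
Elements in A not in B: {12, 23}
So A ⊄ B.

No, A ⊄ B


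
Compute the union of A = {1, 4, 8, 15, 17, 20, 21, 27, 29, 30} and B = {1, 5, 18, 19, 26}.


A ∪ B = all elements in A or B (or both)
A = {1, 4, 8, 15, 17, 20, 21, 27, 29, 30}
B = {1, 5, 18, 19, 26}
A ∪ B = {1, 4, 5, 8, 15, 17, 18, 19, 20, 21, 26, 27, 29, 30}

A ∪ B = {1, 4, 5, 8, 15, 17, 18, 19, 20, 21, 26, 27, 29, 30}


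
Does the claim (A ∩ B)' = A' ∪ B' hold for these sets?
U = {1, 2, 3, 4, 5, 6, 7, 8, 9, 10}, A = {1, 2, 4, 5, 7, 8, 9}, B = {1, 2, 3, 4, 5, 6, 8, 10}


LHS: A ∩ B = {1, 2, 4, 5, 8}
(A ∩ B)' = U \ (A ∩ B) = {3, 6, 7, 9, 10}
A' = {3, 6, 10}, B' = {7, 9}
Claimed RHS: A' ∪ B' = {3, 6, 7, 9, 10}
Identity is VALID: LHS = RHS = {3, 6, 7, 9, 10} ✓

Identity is valid. (A ∩ B)' = A' ∪ B' = {3, 6, 7, 9, 10}


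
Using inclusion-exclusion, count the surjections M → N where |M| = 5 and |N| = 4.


n = |M| = 5, k = |N| = 4. Surjections via inclusion-exclusion:
S(n,k) = Σ(-1)^i × C(k,i) × (k-i)^n, i=0 to k
i=0: (-1)^0×C(4,0)×4^5 = 1024
i=1: (-1)^1×C(4,1)×3^5 = -972
i=2: (-1)^2×C(4,2)×2^5 = 192
i=3: (-1)^3×C(4,3)×1^5 = -4
i=4: (-1)^4×C(4,4)×0^5 = 0
Total = 240

Number of surjections = 240
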